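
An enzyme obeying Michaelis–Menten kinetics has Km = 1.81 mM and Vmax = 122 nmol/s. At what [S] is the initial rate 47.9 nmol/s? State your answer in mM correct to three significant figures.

The required fractional saturation is v/Vmax = 47.9/122 = 0.3926.
Then [S]/(Km+[S]) = 0.3926 ⇒ [S] = 1.81 × 0.3926/(1 − 0.3926) = 1.17 mM.

1.17 mM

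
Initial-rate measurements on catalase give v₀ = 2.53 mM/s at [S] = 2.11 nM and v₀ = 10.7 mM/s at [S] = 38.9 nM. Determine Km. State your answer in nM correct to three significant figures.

In reciprocal form, 1/v = (Km/Vmax)·(1/[S]) + 1/Vmax. The two points give (1/[S], 1/v) = (0.4739, 0.3953) and (0.02571, 0.09346).
Slope = (0.3953 − 0.09346)/(0.4739 − 0.02571) = 0.6733; intercept = 0.3953 − 0.6733×0.4739 = 0.07615.
Vmax = 1/intercept = 13.1 mM/s; Km = slope × Vmax = 0.6733 × 13.1 = 8.84 nM.

8.84 nM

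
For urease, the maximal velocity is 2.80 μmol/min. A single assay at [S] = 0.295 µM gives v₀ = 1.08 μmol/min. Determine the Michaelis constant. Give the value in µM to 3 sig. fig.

From v = Vmax[S]/(Km+[S]), Km = [S](Vmax − v)/v.
Km = 0.295 × (2.80 − 1.08) / 1.08 = 0.5074/1.08 = 0.470 µM.

0.470 µM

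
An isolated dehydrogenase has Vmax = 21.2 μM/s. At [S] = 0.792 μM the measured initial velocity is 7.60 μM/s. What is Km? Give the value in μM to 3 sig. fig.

From v = Vmax[S]/(Km+[S]), Km = [S](Vmax − v)/v.
Km = 0.792 × (21.2 − 7.60) / 7.60 = 10.77/7.60 = 1.42 μM.

1.42 μM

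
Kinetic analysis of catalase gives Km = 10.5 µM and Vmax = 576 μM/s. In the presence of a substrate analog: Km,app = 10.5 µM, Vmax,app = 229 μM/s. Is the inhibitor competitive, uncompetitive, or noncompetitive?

Vmax decreases (576 → 229 μM/s) while Km is unchanged — pure noncompetitive inhibition.

noncompetitive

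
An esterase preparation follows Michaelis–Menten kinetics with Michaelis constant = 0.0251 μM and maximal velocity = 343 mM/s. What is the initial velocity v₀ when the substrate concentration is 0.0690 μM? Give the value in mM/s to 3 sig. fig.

252 mM/s

v = Vmax·[S]/(Km + [S]) = 343 × 0.0690 / (0.0251 + 0.0690)
  = 23.67 / 0.09410 = 252 mM/s.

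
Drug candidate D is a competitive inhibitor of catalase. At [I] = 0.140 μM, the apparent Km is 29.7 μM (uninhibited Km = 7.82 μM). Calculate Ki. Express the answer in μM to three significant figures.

Competitive: Km,app = α·Km with α = 1 + [I]/Ki.
α = Km,app/Km = 29.7/7.82 = 3.798.
Since α = 1 + [I]/Ki, [I]/Ki = 3.798 − 1 = 2.798 and Ki = 0.140/2.798 = 0.0500 μM.

0.0500 μM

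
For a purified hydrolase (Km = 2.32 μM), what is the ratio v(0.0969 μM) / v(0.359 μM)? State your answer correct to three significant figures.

The fractional saturations are [S]/(Km+[S]) = 0.359/2.679 = 0.1340 and 0.0969/2.417 = 0.04009.
v₂/v₁ is just their ratio: 0.04009/0.1340 = 0.299.

0.299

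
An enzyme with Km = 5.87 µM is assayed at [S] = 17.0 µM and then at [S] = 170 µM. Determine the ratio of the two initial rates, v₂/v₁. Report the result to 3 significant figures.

The fractional saturations are [S]/(Km+[S]) = 17.0/22.87 = 0.7433 and 170/175.9 = 0.9666.
v₂/v₁ is just their ratio: 0.9666/0.7433 = 1.30.

1.30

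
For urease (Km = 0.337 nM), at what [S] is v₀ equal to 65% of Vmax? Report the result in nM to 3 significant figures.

0.626 nM

v/Vmax = [S]/(Km+[S]) = 0.65, so [S] = Km·0.65/(1 − 0.65) = 0.337 × 1.857.
[S] = 0.626 nM.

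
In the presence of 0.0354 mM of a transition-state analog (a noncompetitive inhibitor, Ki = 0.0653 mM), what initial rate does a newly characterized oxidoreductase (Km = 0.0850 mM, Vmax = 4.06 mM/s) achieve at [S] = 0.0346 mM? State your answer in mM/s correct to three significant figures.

With α = 1 + [I]/Ki = 1 + 0.0354/0.0653 = 1.542, the noncompetitive rate law is v = (Vmax/α)·[S] / (Km + [S]).
v = (4.06/1.542)×0.0346 / (0.0850 + 0.0346) = 0.09109/0.1196 = 0.762 mM/s.

0.762 mM/s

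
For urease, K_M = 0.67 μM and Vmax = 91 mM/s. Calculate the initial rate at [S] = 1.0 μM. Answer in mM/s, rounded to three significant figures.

v = Vmax·[S]/(Km + [S]) = 91 × 1.0 / (0.67 + 1.0)
  = 91.00 / 1.670 = 54.5 mM/s.

54.5 mM/s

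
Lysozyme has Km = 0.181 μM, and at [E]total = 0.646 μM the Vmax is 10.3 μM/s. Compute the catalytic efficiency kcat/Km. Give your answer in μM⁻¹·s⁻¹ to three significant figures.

88.1 μM⁻¹·s⁻¹

kcat = Vmax/[E]total = 10.3/0.646 = 15.9 s⁻¹.
kcat/Km = 15.9/0.181 = 88.1 μM⁻¹·s⁻¹.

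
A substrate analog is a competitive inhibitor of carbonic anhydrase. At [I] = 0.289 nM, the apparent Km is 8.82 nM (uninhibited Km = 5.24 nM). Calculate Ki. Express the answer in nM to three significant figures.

0.423 nM

Competitive: Km,app = α·Km with α = 1 + [I]/Ki.
α = Km,app/Km = 8.82/5.24 = 1.683.
Since α = 1 + [I]/Ki, [I]/Ki = 1.683 − 1 = 0.6832 and Ki = 0.289/0.6832 = 0.423 nM.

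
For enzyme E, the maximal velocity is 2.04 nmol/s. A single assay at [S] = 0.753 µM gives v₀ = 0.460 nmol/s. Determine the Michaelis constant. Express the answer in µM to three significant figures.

2.59 µM

From v = Vmax[S]/(Km+[S]), Km = [S](Vmax − v)/v.
Km = 0.753 × (2.04 − 0.460) / 0.460 = 1.190/0.460 = 2.59 µM.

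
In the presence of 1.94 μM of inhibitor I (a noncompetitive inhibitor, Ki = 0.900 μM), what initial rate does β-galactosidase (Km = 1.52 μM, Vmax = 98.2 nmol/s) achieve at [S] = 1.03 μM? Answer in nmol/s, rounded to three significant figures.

12.6 nmol/s

α = 1 + [I]/Ki = 1 + 1.94/0.900 = 3.156.
For a noncompetitive inhibitor, Vmax is reduced to Vmax/α while Km is unchanged: Km,app = 1.52 μM, Vmax,app = 31.1 nmol/s.
v = Vmax,app·[S]/(Km,app + [S]) = 31.1 × 1.03/(1.52 + 1.03) = 12.6 nmol/s.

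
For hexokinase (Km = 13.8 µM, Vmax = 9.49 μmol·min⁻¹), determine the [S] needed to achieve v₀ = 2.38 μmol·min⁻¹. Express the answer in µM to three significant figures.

4.62 µM

Rearranging v = Vmax[S]/(Km+[S]) gives [S] = Km·v/(Vmax − v).
[S] = 13.8 × 2.38 / (9.49 − 2.38) = 32.84/7.110 = 4.62 µM.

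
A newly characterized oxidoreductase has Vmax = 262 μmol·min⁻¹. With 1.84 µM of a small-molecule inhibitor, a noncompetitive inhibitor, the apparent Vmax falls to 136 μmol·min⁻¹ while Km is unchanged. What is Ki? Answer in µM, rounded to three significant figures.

1.99 µM

Noncompetitive: Vmax,app = Vmax/α with α = 1 + [I]/Ki.
α = Vmax/Vmax,app = 262/136 = 1.926.
Ki = [I]/(α − 1) = 1.84/0.9265 = 1.99 µM.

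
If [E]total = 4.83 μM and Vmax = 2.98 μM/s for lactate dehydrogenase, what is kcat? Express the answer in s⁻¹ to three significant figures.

0.617 s⁻¹

kcat = Vmax/[E]total = 2.98 μM/s / 4.83 μM = 0.617 s⁻¹.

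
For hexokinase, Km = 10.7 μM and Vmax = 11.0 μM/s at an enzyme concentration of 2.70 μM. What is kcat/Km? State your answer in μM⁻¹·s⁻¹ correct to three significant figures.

0.381 μM⁻¹·s⁻¹

kcat = Vmax/[E]total = 11.0/2.70 = 4.07 s⁻¹.
kcat/Km = 4.07/10.7 = 0.381 μM⁻¹·s⁻¹.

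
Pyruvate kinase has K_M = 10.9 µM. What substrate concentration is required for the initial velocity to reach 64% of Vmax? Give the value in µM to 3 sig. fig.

19.4 µM

v/Vmax = [S]/(Km+[S]) = 0.64, so [S] = Km·0.64/(1 − 0.64) = 10.9 × 1.778.
[S] = 19.4 µM.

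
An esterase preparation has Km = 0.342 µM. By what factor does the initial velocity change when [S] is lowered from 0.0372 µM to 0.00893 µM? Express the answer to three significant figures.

Since Vmax cancels, v₂/v₁ = [S]₂(Km+[S]₁) / [S]₁(Km+[S]₂).
= 0.00893×(0.342+0.0372) / (0.0372×(0.342+0.00893)) = 0.003386/0.01305 = 0.259.

0.259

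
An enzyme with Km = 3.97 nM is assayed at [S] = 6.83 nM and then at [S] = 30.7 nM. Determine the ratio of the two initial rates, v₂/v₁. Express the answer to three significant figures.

1.40

Since Vmax cancels, v₂/v₁ = [S]₂(Km+[S]₁) / [S]₁(Km+[S]₂).
= 30.7×(3.97+6.83) / (6.83×(3.97+30.7)) = 331.6/236.8 = 1.40.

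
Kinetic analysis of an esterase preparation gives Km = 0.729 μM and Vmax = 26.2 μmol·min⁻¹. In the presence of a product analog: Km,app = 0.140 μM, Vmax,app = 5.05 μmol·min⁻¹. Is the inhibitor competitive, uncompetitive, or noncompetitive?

Both Km and Vmax decrease by the same factor (~5.19-fold) — characteristic of uncompetitive inhibition.

uncompetitive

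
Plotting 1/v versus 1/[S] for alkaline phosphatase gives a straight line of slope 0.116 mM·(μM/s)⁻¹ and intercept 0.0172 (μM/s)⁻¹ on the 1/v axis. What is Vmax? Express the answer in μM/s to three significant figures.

58.1 μM/s

The y-intercept of a Lineweaver–Burk plot equals 1/Vmax, so Vmax = 1/0.0172 = 58.1 μM/s.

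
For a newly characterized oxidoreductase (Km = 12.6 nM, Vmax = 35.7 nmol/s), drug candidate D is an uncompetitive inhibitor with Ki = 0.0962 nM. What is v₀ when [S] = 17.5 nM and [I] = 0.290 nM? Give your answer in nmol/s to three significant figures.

7.54 nmol/s

α = 1 + [I]/Ki = 1 + 0.290/0.0962 = 4.015.
For an uncompetitive inhibitor, both parameters are divided by α, giving Vmax/α and Km/α: Km,app = 3.14 nM, Vmax,app = 8.89 nmol/s.
v = Vmax,app·[S]/(Km,app + [S]) = 8.89 × 17.5/(3.14 + 17.5) = 7.54 nmol/s.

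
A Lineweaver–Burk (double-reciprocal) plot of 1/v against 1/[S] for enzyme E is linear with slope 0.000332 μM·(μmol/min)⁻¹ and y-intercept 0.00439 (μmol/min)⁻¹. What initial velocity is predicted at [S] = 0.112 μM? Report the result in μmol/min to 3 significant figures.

The y-intercept is 1/Vmax, so Vmax = 1/0.00439 = 228 μmol/min.
The slope is Km/Vmax, so Km = 0.000332 × 228 = 0.0756 μM.
Then v = 228 × 0.112/(0.0756 + 0.112) = 136 μmol/min.

136 μmol/min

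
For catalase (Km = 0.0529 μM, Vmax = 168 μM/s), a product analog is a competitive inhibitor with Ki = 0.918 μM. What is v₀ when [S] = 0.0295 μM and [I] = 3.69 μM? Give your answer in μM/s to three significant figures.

With α = 1 + [I]/Ki = 1 + 3.69/0.918 = 5.020, the competitive rate law is v = Vmax[S] / (αKm + [S]).
v = 168×0.0295 / (5.020×0.0529 + 0.0295) = 4.956/0.2950 = 16.8 μM/s.

16.8 μM/s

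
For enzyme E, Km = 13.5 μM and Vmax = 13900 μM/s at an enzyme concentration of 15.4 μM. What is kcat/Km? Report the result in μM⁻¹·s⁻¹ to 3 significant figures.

66.9 μM⁻¹·s⁻¹

kcat = Vmax/[E]total = 13900/15.4 = 903 s⁻¹.
kcat/Km = 903/13.5 = 66.9 μM⁻¹·s⁻¹.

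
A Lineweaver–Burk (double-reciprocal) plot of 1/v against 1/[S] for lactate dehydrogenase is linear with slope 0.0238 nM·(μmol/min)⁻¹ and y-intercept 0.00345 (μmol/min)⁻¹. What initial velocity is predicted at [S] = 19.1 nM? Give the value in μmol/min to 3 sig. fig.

The y-intercept is 1/Vmax, so Vmax = 1/0.00345 = 290 μmol/min.
The slope is Km/Vmax, so Km = 0.0238 × 290 = 6.90 nM.
Then v = 290 × 19.1/(6.90 + 19.1) = 213 μmol/min.

213 μmol/min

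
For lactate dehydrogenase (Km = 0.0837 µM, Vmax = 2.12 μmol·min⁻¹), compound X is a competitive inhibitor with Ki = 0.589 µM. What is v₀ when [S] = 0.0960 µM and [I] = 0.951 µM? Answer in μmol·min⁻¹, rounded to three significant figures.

0.646 μmol·min⁻¹

α = 1 + [I]/Ki = 1 + 0.951/0.589 = 2.615.
For a competitive inhibitor, Vmax is unchanged and the apparent Km becomes α·Km: Km,app = 0.219 µM, Vmax,app = 2.12 μmol·min⁻¹.
v = Vmax,app·[S]/(Km,app + [S]) = 2.12 × 0.0960/(0.219 + 0.0960) = 0.646 μmol·min⁻¹.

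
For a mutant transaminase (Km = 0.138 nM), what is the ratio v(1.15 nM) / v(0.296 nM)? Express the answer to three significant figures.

1.31

The fractional saturations are [S]/(Km+[S]) = 0.296/0.4340 = 0.6820 and 1.15/1.288 = 0.8929.
v₂/v₁ is just their ratio: 0.8929/0.6820 = 1.31.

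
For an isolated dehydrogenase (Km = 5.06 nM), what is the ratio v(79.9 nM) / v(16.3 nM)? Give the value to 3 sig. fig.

1.23

Since Vmax cancels, v₂/v₁ = [S]₂(Km+[S]₁) / [S]₁(Km+[S]₂).
= 79.9×(5.06+16.3) / (16.3×(5.06+79.9)) = 1707/1385 = 1.23.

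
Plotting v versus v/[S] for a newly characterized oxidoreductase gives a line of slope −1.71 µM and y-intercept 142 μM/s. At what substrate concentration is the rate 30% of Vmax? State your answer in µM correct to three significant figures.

The Eadie–Hofstee slope gives Km = 1.71 µM (slope = −Km).
v/Vmax = [S]/(Km+[S]) = 0.3 ⇒ [S] = Km·0.3/(1−0.3) = 1.71 × 0.4286 = 0.733 µM.

0.733 µM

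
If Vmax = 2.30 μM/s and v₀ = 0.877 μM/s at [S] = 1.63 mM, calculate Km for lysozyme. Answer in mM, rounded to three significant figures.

2.64 mM

From v = Vmax[S]/(Km+[S]), Km = [S](Vmax − v)/v.
Km = 1.63 × (2.30 − 0.877) / 0.877 = 2.319/0.877 = 2.64 mM.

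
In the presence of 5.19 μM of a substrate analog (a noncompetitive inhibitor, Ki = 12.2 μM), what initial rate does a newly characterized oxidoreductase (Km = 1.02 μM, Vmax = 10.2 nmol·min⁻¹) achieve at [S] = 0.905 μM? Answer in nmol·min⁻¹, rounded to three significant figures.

3.36 nmol·min⁻¹

With α = 1 + [I]/Ki = 1 + 5.19/12.2 = 1.425, the noncompetitive rate law is v = (Vmax/α)·[S] / (Km + [S]).
v = (10.2/1.425)×0.905 / (1.02 + 0.905) = 6.476/1.925 = 3.36 nmol·min⁻¹.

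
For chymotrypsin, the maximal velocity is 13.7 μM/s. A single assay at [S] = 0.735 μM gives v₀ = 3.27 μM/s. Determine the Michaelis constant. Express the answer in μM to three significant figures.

2.34 μM

From v = Vmax[S]/(Km+[S]), Km = [S](Vmax − v)/v.
Km = 0.735 × (13.7 − 3.27) / 3.27 = 7.666/3.27 = 2.34 μM.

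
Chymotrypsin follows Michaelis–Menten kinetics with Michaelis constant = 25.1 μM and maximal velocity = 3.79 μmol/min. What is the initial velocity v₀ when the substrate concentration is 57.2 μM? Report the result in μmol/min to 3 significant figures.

v = Vmax·[S]/(Km + [S]) = 3.79 × 57.2 / (25.1 + 57.2)
  = 216.8 / 82.30 = 2.63 μmol/min.

2.63 μmol/min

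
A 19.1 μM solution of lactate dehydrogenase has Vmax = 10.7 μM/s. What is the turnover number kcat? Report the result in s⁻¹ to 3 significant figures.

kcat = Vmax/[E]total = 10.7 μM/s / 19.1 μM = 0.560 s⁻¹.

0.560 s⁻¹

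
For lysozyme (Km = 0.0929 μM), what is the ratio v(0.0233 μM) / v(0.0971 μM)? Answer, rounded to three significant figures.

The fractional saturations are [S]/(Km+[S]) = 0.0971/0.1900 = 0.5111 and 0.0233/0.1162 = 0.2005.
v₂/v₁ is just their ratio: 0.2005/0.5111 = 0.392.

0.392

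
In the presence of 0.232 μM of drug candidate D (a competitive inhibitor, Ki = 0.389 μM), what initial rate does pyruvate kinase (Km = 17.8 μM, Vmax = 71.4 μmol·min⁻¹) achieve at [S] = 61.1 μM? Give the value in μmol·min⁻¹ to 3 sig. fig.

48.7 μmol·min⁻¹

With α = 1 + [I]/Ki = 1 + 0.232/0.389 = 1.596, the competitive rate law is v = Vmax[S] / (αKm + [S]).
v = 71.4×61.1 / (1.596×17.8 + 61.1) = 4363/89.52 = 48.7 μmol·min⁻¹.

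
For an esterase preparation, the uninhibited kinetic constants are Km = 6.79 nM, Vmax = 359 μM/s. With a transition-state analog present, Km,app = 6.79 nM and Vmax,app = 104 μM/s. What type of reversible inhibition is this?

noncompetitive

Vmax decreases (359 → 104 μM/s) while Km is unchanged — pure noncompetitive inhibition.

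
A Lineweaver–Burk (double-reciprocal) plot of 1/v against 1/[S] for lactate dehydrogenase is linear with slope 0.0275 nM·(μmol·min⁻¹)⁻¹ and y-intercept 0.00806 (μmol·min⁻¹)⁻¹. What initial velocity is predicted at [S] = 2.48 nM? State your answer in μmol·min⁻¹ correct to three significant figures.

52.2 μmol·min⁻¹

The y-intercept is 1/Vmax, so Vmax = 1/0.00806 = 124 μmol·min⁻¹.
The slope is Km/Vmax, so Km = 0.0275 × 124 = 3.41 nM.
Then v = 124 × 2.48/(3.41 + 2.48) = 52.2 μmol·min⁻¹.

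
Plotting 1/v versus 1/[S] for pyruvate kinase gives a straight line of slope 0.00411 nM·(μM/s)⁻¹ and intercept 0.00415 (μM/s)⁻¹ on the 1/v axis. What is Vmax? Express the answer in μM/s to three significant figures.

241 μM/s

The y-intercept of a Lineweaver–Burk plot equals 1/Vmax, so Vmax = 1/0.00415 = 241 μM/s.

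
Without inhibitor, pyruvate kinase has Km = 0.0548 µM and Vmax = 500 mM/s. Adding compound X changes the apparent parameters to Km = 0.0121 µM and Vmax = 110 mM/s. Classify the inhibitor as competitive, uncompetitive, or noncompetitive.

uncompetitive

Both Km and Vmax decrease by the same factor (~4.54-fold) — characteristic of uncompetitive inhibition.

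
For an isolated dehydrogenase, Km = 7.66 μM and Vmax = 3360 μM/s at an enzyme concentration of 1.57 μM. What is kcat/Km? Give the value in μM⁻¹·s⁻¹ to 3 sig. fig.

kcat = Vmax/[E]total = 3360/1.57 = 2140 s⁻¹.
kcat/Km = 2140/7.66 = 279 μM⁻¹·s⁻¹.

279 μM⁻¹·s⁻¹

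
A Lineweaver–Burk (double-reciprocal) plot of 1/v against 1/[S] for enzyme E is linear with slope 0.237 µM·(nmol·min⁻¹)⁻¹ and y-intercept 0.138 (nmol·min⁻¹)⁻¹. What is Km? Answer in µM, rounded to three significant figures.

y-intercept = 1/Vmax ⇒ Vmax = 7.25 nmol·min⁻¹; slope = Km/Vmax ⇒ Km = slope × Vmax.
Km = 0.237 × 7.25 = 1.72 µM.

1.72 µM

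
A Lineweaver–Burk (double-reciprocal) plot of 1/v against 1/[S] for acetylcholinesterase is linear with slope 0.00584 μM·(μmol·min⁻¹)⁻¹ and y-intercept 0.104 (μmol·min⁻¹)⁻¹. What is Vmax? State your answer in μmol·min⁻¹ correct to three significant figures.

The y-intercept of a Lineweaver–Burk plot equals 1/Vmax, so Vmax = 1/0.104 = 9.62 μmol·min⁻¹.

9.62 μmol·min⁻¹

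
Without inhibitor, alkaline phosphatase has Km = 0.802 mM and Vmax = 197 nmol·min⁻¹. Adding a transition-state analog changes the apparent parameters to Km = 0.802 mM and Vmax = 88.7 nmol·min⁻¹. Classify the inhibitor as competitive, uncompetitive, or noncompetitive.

noncompetitive

Vmax decreases (197 → 88.7 nmol·min⁻¹) while Km is unchanged — pure noncompetitive inhibition.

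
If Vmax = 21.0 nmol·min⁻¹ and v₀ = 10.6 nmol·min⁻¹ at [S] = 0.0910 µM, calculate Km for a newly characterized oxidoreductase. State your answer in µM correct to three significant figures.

v/Vmax = 10.6/21.0 = 0.5048 = [S]/(Km+[S]).
So Km + [S] = [S]/0.5048 = 0.1803 µM, giving Km = 0.1803 − 0.0910 = 0.0893 µM.

0.0893 µM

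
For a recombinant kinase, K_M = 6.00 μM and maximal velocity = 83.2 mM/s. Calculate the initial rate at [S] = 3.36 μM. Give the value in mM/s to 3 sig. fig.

[S]/(Km+[S]) = 3.36/9.360 = 0.3590, the fractional saturation.
v = 0.3590 × Vmax = 0.3590 × 83.2 = 29.9 mM/s.

29.9 mM/s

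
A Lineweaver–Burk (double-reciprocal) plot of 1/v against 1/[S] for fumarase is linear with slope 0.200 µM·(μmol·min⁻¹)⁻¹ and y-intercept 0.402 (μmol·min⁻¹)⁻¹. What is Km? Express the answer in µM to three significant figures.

y-intercept = 1/Vmax ⇒ Vmax = 2.49 μmol·min⁻¹; slope = Km/Vmax ⇒ Km = slope × Vmax.
Km = 0.200 × 2.49 = 0.498 µM.

0.498 µM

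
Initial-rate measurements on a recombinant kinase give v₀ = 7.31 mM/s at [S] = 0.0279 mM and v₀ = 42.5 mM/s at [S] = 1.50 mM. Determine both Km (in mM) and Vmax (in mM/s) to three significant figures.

Km = 0.151 mM; Vmax = 46.8 mM/s

From v = Vmax[S]/(Km+[S]), each point gives Vmax = v(Km+[S])/[S].
Equating: 7.31(Km+0.0279)/0.0279 = 42.5(Km+1.50)/1.50.
262.0·Km + 7.31 = 28.33·Km + 42.5, so (262.0 − 28.33)·Km = 42.5 − 7.31.
Km = 35.19/233.7 = 0.151 mM; then Vmax = 7.31(0.151+0.0279)/0.0279 = 46.8 mM/s.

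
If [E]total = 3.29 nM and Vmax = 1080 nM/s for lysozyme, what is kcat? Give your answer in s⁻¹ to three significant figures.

328 s⁻¹

kcat = Vmax/[E]total = 1080 nM/s / 3.29 nM = 328 s⁻¹.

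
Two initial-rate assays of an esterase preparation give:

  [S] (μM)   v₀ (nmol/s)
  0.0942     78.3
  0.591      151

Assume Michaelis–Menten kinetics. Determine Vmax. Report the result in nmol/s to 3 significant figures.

183 nmol/s

From v = Vmax[S]/(Km+[S]), each point gives Vmax = v(Km+[S])/[S].
Equating: 78.3(Km+0.0942)/0.0942 = 151(Km+0.591)/0.591.
831.2·Km + 78.3 = 255.5·Km + 151, so (831.2 − 255.5)·Km = 151 − 78.3.
Km = 72.70/575.7 = 0.126 μM; then Vmax = 78.3(0.126+0.0942)/0.0942 = 183 nmol/s.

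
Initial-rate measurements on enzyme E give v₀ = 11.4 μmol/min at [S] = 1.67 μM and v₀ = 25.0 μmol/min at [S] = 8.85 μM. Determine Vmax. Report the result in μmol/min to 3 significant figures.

In reciprocal form, 1/v = (Km/Vmax)·(1/[S]) + 1/Vmax. The two points give (1/[S], 1/v) = (0.5988, 0.08772) and (0.1130, 0.04000).
Slope = (0.08772 − 0.04000)/(0.5988 − 0.1130) = 0.09823; intercept = 0.08772 − 0.09823×0.5988 = 0.02890.
Vmax = 1/intercept = 34.6 μmol/min; Km = slope × Vmax = 0.09823 × 34.6 = 3.40 μM.

34.6 μmol/min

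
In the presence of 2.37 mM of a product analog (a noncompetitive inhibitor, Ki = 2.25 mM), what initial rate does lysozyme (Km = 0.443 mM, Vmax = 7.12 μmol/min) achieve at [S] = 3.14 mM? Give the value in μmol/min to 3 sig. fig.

3.04 μmol/min

With α = 1 + [I]/Ki = 1 + 2.37/2.25 = 2.053, the noncompetitive rate law is v = (Vmax/α)·[S] / (Km + [S]).
v = (7.12/2.053)×3.14 / (0.443 + 3.14) = 10.89/3.583 = 3.04 μmol/min.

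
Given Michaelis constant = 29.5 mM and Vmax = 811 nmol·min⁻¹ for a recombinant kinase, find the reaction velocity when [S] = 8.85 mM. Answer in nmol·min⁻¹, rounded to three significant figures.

187 nmol·min⁻¹

[S]/(Km+[S]) = 8.85/38.35 = 0.2308, the fractional saturation.
v = 0.2308 × Vmax = 0.2308 × 811 = 187 nmol·min⁻¹.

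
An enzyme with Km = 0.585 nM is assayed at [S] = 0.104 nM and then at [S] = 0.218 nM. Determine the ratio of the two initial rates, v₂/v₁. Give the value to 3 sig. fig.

1.80

Since Vmax cancels, v₂/v₁ = [S]₂(Km+[S]₁) / [S]₁(Km+[S]₂).
= 0.218×(0.585+0.104) / (0.104×(0.585+0.218)) = 0.1502/0.08351 = 1.80.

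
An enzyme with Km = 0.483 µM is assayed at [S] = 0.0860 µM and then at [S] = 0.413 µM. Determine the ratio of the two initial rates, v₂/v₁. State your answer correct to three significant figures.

3.05

Since Vmax cancels, v₂/v₁ = [S]₂(Km+[S]₁) / [S]₁(Km+[S]₂).
= 0.413×(0.483+0.0860) / (0.0860×(0.483+0.413)) = 0.2350/0.07706 = 3.05.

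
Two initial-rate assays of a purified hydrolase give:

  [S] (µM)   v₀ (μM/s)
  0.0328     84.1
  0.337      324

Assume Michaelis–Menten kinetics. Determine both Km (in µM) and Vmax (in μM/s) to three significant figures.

From v = Vmax[S]/(Km+[S]), each point gives Vmax = v(Km+[S])/[S].
Equating: 84.1(Km+0.0328)/0.0328 = 324(Km+0.337)/0.337.
2564·Km + 84.1 = 961.4·Km + 324, so (2564 − 961.4)·Km = 324 − 84.1.
Km = 239.9/1603 = 0.150 µM; then Vmax = 84.1(0.150+0.0328)/0.0328 = 468 μM/s.

Km = 0.150 µM; Vmax = 468 μM/s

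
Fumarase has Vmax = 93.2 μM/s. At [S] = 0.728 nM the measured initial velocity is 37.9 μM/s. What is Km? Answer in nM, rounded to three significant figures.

From v = Vmax[S]/(Km+[S]), Km = [S](Vmax − v)/v.
Km = 0.728 × (93.2 − 37.9) / 37.9 = 40.26/37.9 = 1.06 nM.

1.06 nM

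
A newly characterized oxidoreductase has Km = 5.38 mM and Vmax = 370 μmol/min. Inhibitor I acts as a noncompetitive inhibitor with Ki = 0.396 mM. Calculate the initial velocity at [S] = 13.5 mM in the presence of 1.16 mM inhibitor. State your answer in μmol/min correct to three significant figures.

67.3 μmol/min

With α = 1 + [I]/Ki = 1 + 1.16/0.396 = 3.929, the noncompetitive rate law is v = (Vmax/α)·[S] / (Km + [S]).
v = (370/3.929)×13.5 / (5.38 + 13.5) = 1271/18.88 = 67.3 μmol/min.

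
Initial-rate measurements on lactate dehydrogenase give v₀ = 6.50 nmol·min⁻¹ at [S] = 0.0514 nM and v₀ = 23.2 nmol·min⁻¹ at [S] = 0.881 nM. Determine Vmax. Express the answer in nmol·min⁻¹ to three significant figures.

In reciprocal form, 1/v = (Km/Vmax)·(1/[S]) + 1/Vmax. The two points give (1/[S], 1/v) = (19.46, 0.1538) and (1.135, 0.04310).
Slope = (0.1538 − 0.04310)/(19.46 − 1.135) = 0.006045; intercept = 0.1538 − 0.006045×19.46 = 0.03624.
Vmax = 1/intercept = 27.6 nmol·min⁻¹; Km = slope × Vmax = 0.006045 × 27.6 = 0.167 nM.

27.6 nmol·min⁻¹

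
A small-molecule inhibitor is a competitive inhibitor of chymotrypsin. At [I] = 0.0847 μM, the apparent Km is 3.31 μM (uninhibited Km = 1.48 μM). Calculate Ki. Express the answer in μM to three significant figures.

Competitive: Km,app = α·Km with α = 1 + [I]/Ki.
α = Km,app/Km = 3.31/1.48 = 2.236.
Ki = [I]/(α − 1) = 0.0847/1.236 = 0.0685 μM.

0.0685 μM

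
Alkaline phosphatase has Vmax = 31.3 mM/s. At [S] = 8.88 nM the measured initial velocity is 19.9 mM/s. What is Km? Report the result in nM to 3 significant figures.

v/Vmax = 19.9/31.3 = 0.6358 = [S]/(Km+[S]).
So Km + [S] = [S]/0.6358 = 13.97 nM, giving Km = 13.97 − 8.88 = 5.09 nM.

5.09 nM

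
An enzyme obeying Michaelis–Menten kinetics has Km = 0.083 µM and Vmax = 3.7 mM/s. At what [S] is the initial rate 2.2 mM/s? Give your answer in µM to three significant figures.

The required fractional saturation is v/Vmax = 2.2/3.7 = 0.5946.
Then [S]/(Km+[S]) = 0.5946 ⇒ [S] = 0.083 × 0.5946/(1 − 0.5946) = 0.122 µM.

0.122 µM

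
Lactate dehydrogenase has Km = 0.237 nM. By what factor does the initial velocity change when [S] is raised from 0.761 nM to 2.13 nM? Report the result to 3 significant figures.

1.18

Since Vmax cancels, v₂/v₁ = [S]₂(Km+[S]₁) / [S]₁(Km+[S]₂).
= 2.13×(0.237+0.761) / (0.761×(0.237+2.13)) = 2.126/1.801 = 1.18.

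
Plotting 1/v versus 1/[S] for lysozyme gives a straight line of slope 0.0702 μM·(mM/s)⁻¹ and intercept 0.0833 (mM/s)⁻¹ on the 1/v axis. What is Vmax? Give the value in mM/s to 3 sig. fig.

The y-intercept of a Lineweaver–Burk plot equals 1/Vmax, so Vmax = 1/0.0833 = 12.0 mM/s.

12.0 mM/s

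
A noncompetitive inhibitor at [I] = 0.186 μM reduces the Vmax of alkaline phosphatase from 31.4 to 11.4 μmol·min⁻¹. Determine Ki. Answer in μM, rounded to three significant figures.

Noncompetitive: Vmax,app = Vmax/α with α = 1 + [I]/Ki.
α = Vmax/Vmax,app = 31.4/11.4 = 2.754.
Since α = 1 + [I]/Ki, [I]/Ki = 2.754 − 1 = 1.754 and Ki = 0.186/1.754 = 0.106 μM.

0.106 μM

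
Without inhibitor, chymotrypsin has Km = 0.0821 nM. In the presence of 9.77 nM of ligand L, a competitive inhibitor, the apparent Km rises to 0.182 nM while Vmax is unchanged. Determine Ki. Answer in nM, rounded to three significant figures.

Competitive: Km,app = α·Km with α = 1 + [I]/Ki.
α = Km,app/Km = 0.182/0.0821 = 2.217.
Since α = 1 + [I]/Ki, [I]/Ki = 2.217 − 1 = 1.217 and Ki = 9.77/1.217 = 8.03 nM.

8.03 nM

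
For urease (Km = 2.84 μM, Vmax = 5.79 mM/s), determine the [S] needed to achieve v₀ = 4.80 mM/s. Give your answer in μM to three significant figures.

13.8 μM

Rearranging v = Vmax[S]/(Km+[S]) gives [S] = Km·v/(Vmax − v).
[S] = 2.84 × 4.80 / (5.79 − 4.80) = 13.63/0.9900 = 13.8 μM.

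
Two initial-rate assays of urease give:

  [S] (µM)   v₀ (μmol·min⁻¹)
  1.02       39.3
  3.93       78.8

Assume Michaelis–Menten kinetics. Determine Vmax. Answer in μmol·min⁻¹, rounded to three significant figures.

From v = Vmax[S]/(Km+[S]), each point gives Vmax = v(Km+[S])/[S].
Equating: 39.3(Km+1.02)/1.02 = 78.8(Km+3.93)/3.93.
38.53·Km + 39.3 = 20.05·Km + 78.8, so (38.53 − 20.05)·Km = 78.8 − 39.3.
Km = 39.50/18.48 = 2.14 µM; then Vmax = 39.3(2.14+1.02)/1.02 = 122 μmol·min⁻¹.

122 μmol·min⁻¹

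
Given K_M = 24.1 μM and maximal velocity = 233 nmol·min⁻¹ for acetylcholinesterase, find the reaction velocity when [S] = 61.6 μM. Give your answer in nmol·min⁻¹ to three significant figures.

v = Vmax·[S]/(Km + [S]) = 233 × 61.6 / (24.1 + 61.6)
  = 14350 / 85.70 = 167 nmol·min⁻¹.

167 nmol·min⁻¹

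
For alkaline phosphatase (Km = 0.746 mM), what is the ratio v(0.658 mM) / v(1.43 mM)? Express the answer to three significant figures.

0.713

The fractional saturations are [S]/(Km+[S]) = 1.43/2.176 = 0.6572 and 0.658/1.404 = 0.4687.
v₂/v₁ is just their ratio: 0.4687/0.6572 = 0.713.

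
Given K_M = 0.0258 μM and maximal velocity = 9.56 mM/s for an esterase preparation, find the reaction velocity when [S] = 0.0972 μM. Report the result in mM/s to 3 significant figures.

v = Vmax·[S]/(Km + [S]) = 9.56 × 0.0972 / (0.0258 + 0.0972)
  = 0.9292 / 0.1230 = 7.55 mM/s.

7.55 mM/s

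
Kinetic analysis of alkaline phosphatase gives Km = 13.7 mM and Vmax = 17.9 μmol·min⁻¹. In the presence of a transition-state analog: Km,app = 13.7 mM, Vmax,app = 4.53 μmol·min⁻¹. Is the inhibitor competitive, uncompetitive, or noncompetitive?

noncompetitive

Vmax decreases (17.9 → 4.53 μmol·min⁻¹) while Km is unchanged — pure noncompetitive inhibition.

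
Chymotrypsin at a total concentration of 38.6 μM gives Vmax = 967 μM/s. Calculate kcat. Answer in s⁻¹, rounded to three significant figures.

kcat = Vmax/[E]total = 967 μM/s / 38.6 μM = 25.1 s⁻¹.

25.1 s⁻¹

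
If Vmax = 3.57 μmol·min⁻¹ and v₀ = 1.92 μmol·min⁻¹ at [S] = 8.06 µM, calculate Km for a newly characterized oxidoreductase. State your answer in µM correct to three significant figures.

v/Vmax = 1.92/3.57 = 0.5378 = [S]/(Km+[S]).
So Km + [S] = [S]/0.5378 = 14.99 µM, giving Km = 14.99 − 8.06 = 6.93 µM.

6.93 µM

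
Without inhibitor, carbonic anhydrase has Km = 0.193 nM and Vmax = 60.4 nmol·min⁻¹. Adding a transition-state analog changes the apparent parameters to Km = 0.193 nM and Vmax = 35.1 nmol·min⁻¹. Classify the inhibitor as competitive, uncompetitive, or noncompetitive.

Vmax decreases (60.4 → 35.1 nmol·min⁻¹) while Km is unchanged — pure noncompetitive inhibition.

noncompetitive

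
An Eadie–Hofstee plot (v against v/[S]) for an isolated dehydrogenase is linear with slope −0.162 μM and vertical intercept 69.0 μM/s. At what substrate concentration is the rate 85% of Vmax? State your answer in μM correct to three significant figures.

The Eadie–Hofstee slope gives Km = 0.162 μM (slope = −Km).
v/Vmax = [S]/(Km+[S]) = 0.85 ⇒ [S] = Km·0.85/(1−0.85) = 0.162 × 5.667 = 0.918 μM.

0.918 μM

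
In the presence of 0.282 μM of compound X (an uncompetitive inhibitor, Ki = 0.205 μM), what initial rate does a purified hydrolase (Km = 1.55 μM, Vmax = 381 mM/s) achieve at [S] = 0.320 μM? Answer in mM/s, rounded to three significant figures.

52.8 mM/s

α = 1 + [I]/Ki = 1 + 0.282/0.205 = 2.376.
For an uncompetitive inhibitor, both parameters are divided by α, giving Vmax/α and Km/α: Km,app = 0.652 μM, Vmax,app = 160 mM/s.
v = Vmax,app·[S]/(Km,app + [S]) = 160 × 0.320/(0.652 + 0.320) = 52.8 mM/s.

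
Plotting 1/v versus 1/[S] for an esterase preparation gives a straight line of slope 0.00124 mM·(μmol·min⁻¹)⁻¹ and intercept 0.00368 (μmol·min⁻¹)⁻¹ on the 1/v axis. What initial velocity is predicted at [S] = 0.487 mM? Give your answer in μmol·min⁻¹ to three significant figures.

The y-intercept is 1/Vmax, so Vmax = 1/0.00368 = 272 μmol·min⁻¹.
The slope is Km/Vmax, so Km = 0.00124 × 272 = 0.337 mM.
Then v = 272 × 0.487/(0.337 + 0.487) = 161 μmol·min⁻¹.

161 μmol·min⁻¹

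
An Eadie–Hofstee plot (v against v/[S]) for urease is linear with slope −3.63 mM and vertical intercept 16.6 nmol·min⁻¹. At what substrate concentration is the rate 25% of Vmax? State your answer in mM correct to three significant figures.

The Eadie–Hofstee slope gives Km = 3.63 mM (slope = −Km).
v/Vmax = [S]/(Km+[S]) = 0.25 ⇒ [S] = Km·0.25/(1−0.25) = 3.63 × 0.3333 = 1.21 mM.

1.21 mM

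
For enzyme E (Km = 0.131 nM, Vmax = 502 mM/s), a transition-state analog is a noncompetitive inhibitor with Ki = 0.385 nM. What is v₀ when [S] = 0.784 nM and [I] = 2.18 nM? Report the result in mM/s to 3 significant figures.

α = 1 + [I]/Ki = 1 + 2.18/0.385 = 6.662.
For a noncompetitive inhibitor, Vmax is reduced to Vmax/α while Km is unchanged: Km,app = 0.131 nM, Vmax,app = 75.3 mM/s.
v = Vmax,app·[S]/(Km,app + [S]) = 75.3 × 0.784/(0.131 + 0.784) = 64.6 mM/s.

64.6 mM/s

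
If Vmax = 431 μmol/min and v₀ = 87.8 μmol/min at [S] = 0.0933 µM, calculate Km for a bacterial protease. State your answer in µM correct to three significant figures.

0.365 µM

v/Vmax = 87.8/431 = 0.2037 = [S]/(Km+[S]).
So Km + [S] = [S]/0.2037 = 0.4580 µM, giving Km = 0.4580 − 0.0933 = 0.365 µM.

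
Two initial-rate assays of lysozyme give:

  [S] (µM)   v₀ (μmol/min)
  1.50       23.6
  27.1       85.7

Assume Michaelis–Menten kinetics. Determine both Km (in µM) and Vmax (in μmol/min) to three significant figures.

Km = 4.94 µM; Vmax = 101 μmol/min

In reciprocal form, 1/v = (Km/Vmax)·(1/[S]) + 1/Vmax. The two points give (1/[S], 1/v) = (0.6667, 0.04237) and (0.03690, 0.01167).
Slope = (0.04237 − 0.01167)/(0.6667 − 0.03690) = 0.04876; intercept = 0.04237 − 0.04876×0.6667 = 0.009870.
Vmax = 1/intercept = 101 μmol/min; Km = slope × Vmax = 0.04876 × 101 = 4.94 µM.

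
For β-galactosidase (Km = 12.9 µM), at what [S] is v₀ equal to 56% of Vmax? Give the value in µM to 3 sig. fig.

v/Vmax = [S]/(Km+[S]) = 0.56, so [S] = Km·0.56/(1 − 0.56) = 12.9 × 1.273.
[S] = 16.4 µM.

16.4 µM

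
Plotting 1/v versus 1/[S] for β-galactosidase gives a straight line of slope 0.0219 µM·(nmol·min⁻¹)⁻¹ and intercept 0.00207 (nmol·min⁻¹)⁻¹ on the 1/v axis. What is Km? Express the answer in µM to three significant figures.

10.6 µM

y-intercept = 1/Vmax ⇒ Vmax = 483 nmol·min⁻¹; slope = Km/Vmax ⇒ Km = slope × Vmax.
Km = 0.0219 × 483 = 10.6 µM.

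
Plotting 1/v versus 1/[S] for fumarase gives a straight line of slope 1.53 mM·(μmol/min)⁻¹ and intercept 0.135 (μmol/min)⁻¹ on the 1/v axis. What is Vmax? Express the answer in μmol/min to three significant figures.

7.41 μmol/min

The y-intercept of a Lineweaver–Burk plot equals 1/Vmax, so Vmax = 1/0.135 = 7.41 μmol/min.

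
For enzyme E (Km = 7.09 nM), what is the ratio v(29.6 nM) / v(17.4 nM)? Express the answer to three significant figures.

1.14

Since Vmax cancels, v₂/v₁ = [S]₂(Km+[S]₁) / [S]₁(Km+[S]₂).
= 29.6×(7.09+17.4) / (17.4×(7.09+29.6)) = 724.9/638.4 = 1.14.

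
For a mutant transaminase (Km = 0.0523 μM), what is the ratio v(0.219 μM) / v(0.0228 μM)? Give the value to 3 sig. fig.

2.66

Since Vmax cancels, v₂/v₁ = [S]₂(Km+[S]₁) / [S]₁(Km+[S]₂).
= 0.219×(0.0523+0.0228) / (0.0228×(0.0523+0.219)) = 0.01645/0.006186 = 2.66.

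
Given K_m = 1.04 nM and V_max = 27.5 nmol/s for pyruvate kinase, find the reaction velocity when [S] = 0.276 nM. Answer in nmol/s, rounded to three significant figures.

5.77 nmol/s

v = Vmax·[S]/(Km + [S]) = 27.5 × 0.276 / (1.04 + 0.276)
  = 7.590 / 1.316 = 5.77 nmol/s.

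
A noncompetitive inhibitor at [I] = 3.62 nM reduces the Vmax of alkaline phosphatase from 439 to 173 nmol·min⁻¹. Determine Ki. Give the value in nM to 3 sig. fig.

2.35 nM

Noncompetitive: Vmax,app = Vmax/α with α = 1 + [I]/Ki.
α = Vmax/Vmax,app = 439/173 = 2.538.
Ki = [I]/(α − 1) = 3.62/1.538 = 2.35 nM.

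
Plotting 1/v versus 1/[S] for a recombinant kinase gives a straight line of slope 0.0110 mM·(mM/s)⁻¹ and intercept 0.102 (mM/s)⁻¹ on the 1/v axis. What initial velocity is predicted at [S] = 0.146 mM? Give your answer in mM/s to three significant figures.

5.64 mM/s

The y-intercept is 1/Vmax, so Vmax = 1/0.102 = 9.80 mM/s.
The slope is Km/Vmax, so Km = 0.0110 × 9.80 = 0.108 mM.
Then v = 9.80 × 0.146/(0.108 + 0.146) = 5.64 mM/s.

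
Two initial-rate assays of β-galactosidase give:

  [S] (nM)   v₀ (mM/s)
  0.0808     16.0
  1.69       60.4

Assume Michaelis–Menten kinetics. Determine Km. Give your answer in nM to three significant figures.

0.274 nM

In reciprocal form, 1/v = (Km/Vmax)·(1/[S]) + 1/Vmax. The two points give (1/[S], 1/v) = (12.38, 0.06250) and (0.5917, 0.01656).
Slope = (0.06250 − 0.01656)/(12.38 − 0.5917) = 0.003899; intercept = 0.06250 − 0.003899×12.38 = 0.01425.
Vmax = 1/intercept = 70.2 mM/s; Km = slope × Vmax = 0.003899 × 70.2 = 0.274 nM.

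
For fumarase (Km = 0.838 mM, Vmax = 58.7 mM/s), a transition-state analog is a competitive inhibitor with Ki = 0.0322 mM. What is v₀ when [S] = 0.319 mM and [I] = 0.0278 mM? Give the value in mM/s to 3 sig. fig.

9.96 mM/s

α = 1 + [I]/Ki = 1 + 0.0278/0.0322 = 1.863.
For a competitive inhibitor, Vmax is unchanged and the apparent Km becomes α·Km: Km,app = 1.56 mM, Vmax,app = 58.7 mM/s.
v = Vmax,app·[S]/(Km,app + [S]) = 58.7 × 0.319/(1.56 + 0.319) = 9.96 mM/s.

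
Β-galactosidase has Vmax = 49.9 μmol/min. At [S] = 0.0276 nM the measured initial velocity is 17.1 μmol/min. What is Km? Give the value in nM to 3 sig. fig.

From v = Vmax[S]/(Km+[S]), Km = [S](Vmax − v)/v.
Km = 0.0276 × (49.9 − 17.1) / 17.1 = 0.9053/17.1 = 0.0529 nM.

0.0529 nM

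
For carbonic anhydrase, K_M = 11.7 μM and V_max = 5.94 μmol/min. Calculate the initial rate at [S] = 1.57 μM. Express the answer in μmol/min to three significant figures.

[S]/(Km+[S]) = 1.57/13.27 = 0.1183, the fractional saturation.
v = 0.1183 × Vmax = 0.1183 × 5.94 = 0.703 μmol/min.

0.703 μmol/min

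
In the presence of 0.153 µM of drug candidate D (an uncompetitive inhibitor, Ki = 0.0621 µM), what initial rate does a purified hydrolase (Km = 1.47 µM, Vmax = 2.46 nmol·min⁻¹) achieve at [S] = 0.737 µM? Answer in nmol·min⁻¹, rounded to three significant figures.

0.451 nmol·min⁻¹

With α = 1 + [I]/Ki = 1 + 0.153/0.0621 = 3.464, the uncompetitive rate law is v = (Vmax/α)·[S] / (Km/α + [S]).
v = (2.46/3.464)×0.737 / (1.47/3.464 + 0.737) = 0.5234/1.161 = 0.451 nmol·min⁻¹.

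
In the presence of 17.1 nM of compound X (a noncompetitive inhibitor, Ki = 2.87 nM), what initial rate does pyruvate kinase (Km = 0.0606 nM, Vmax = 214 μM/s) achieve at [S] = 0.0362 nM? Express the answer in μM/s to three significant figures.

11.5 μM/s

α = 1 + [I]/Ki = 1 + 17.1/2.87 = 6.958.
For a noncompetitive inhibitor, Vmax is reduced to Vmax/α while Km is unchanged: Km,app = 0.0606 nM, Vmax,app = 30.8 μM/s.
v = Vmax,app·[S]/(Km,app + [S]) = 30.8 × 0.0362/(0.0606 + 0.0362) = 11.5 μM/s.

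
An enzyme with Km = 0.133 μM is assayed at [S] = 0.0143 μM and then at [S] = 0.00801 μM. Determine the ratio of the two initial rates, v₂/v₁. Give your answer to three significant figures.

0.585

Since Vmax cancels, v₂/v₁ = [S]₂(Km+[S]₁) / [S]₁(Km+[S]₂).
= 0.00801×(0.133+0.0143) / (0.0143×(0.133+0.00801)) = 0.001180/0.002016 = 0.585.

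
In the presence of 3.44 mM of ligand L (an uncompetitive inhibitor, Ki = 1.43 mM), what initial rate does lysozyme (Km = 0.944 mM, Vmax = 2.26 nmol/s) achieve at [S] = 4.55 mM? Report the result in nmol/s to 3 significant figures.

α = 1 + [I]/Ki = 1 + 3.44/1.43 = 3.406.
For an uncompetitive inhibitor, both parameters are divided by α, giving Vmax/α and Km/α: Km,app = 0.277 mM, Vmax,app = 0.664 nmol/s.
v = Vmax,app·[S]/(Km,app + [S]) = 0.664 × 4.55/(0.277 + 4.55) = 0.626 nmol/s.

0.626 nmol/s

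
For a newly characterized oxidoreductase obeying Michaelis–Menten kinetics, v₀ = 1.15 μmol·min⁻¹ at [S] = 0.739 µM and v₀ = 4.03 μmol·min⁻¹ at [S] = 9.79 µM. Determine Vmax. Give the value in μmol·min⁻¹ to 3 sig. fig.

From v = Vmax[S]/(Km+[S]), each point gives Vmax = v(Km+[S])/[S].
Equating: 1.15(Km+0.739)/0.739 = 4.03(Km+9.79)/9.79.
1.556·Km + 1.15 = 0.4116·Km + 4.03, so (1.556 − 0.4116)·Km = 4.03 − 1.15.
Km = 2.880/1.145 = 2.52 µM; then Vmax = 1.15(2.52+0.739)/0.739 = 5.07 μmol·min⁻¹.

5.07 μmol·min⁻¹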